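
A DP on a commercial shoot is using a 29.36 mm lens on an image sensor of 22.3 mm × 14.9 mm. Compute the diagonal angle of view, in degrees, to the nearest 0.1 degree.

49.1°

Sensor diagonal = √(22.3² + 14.9²) = √719.3000 ≈ 26.8198 mm.
Angle of view α = 2·arctan(d/2f) with d = 26.8198 mm and f = 29.36 mm.
d/2f = 0.45674; arctan(0.45674) ≈ 24.5481°, so α ≈ 49.0961°.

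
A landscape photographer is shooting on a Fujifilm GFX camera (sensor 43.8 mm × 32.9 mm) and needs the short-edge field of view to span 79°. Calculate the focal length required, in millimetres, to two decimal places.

19.96 mm

From α = 2·arctan(h/2f) we get f = h / (2·tan(α/2)).
With h = 32.9 mm and α/2 = 39.5°, tan(α/2) ≈ 0.82434, so f ≈ 32.9 / 1.64867 ≈ 19.9554 mm.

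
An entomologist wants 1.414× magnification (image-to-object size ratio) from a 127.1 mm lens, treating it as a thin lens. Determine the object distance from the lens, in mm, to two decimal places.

With m = dᵢ/dₒ and 1/f = 1/dₒ + 1/dᵢ, substituting dᵢ = m·dₒ gives 1/f = (1 + 1/m)/dₒ, hence dₒ = f·(1 + 1/m).
dₒ = 127.1 × (1 + 1/1.414) = 127.1 × 1.70721 ≈ 216.987 mm.

216.99 mm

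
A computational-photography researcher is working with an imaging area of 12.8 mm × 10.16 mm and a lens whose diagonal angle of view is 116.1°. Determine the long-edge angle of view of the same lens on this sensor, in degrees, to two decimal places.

Sensor diagonal = √(12.8² + 10.16²) = √267.0656 ≈ 16.3421 mm.
From the diagonal AOV: f = 16.3421 / (2·tan(58.05°)) = 16.3421 / 3.20689 ≈ 5.0959 mm.
Long-edge AOV = 2·arctan(12.8 / (2 × 5.0959)) = 2·arctan(1.25590) ≈ 102.9435°.

102.94°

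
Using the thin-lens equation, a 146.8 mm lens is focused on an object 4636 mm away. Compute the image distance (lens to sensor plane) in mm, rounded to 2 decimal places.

151.60 mm

1/dᵢ = 1/f − 1/dₒ = 1/146.8 − 1/4636 = 0.0065963 mm⁻¹.
dᵢ = 1/0.0065963 ≈ 151.6005 mm.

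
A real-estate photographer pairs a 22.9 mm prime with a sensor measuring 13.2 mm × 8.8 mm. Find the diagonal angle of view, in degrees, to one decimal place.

38.2°

Sensor diagonal = √(13.2² + 8.8²) = √251.6800 ≈ 15.8644 mm.
Angle of view α = 2·arctan(d/2f) with d = 15.8644 mm and f = 22.9 mm.
d/2f = 0.34638; arctan(0.34638) ≈ 19.1053°, so α ≈ 38.2106°.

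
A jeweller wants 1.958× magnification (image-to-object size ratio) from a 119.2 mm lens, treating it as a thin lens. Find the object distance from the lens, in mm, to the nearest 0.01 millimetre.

With m = dᵢ/dₒ and 1/f = 1/dₒ + 1/dᵢ, substituting dᵢ = m·dₒ gives 1/f = (1 + 1/m)/dₒ, hence dₒ = f·(1 + 1/m).
dₒ = 119.2 × (1 + 1/1.958) = 119.2 × 1.51073 ≈ 180.078 mm.

180.08 mm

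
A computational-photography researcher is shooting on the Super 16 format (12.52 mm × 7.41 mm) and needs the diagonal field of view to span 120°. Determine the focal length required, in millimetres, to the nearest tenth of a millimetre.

4.2 mm

Sensor diagonal = √(12.52² + 7.41²) = √211.6585 ≈ 14.5485 mm.
From α = 2·arctan(d/2f) we get f = d / (2·tan(α/2)).
With d = 14.5485 mm and α/2 = 60°, tan(α/2) ≈ 1.73205, so f ≈ 14.5485 / 3.46410 ≈ 4.1998 mm.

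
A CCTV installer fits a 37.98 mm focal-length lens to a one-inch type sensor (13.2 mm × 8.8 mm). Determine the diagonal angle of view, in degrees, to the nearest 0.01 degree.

Sensor diagonal = √(13.2² + 8.8²) = √251.6800 ≈ 15.8644 mm.
Angle of view α = 2·arctan(d/2f) with d = 15.8644 mm and f = 37.98 mm.
d/2f = 0.20885; arctan(0.20885) ≈ 11.7968°, so α ≈ 23.5936°.

23.59°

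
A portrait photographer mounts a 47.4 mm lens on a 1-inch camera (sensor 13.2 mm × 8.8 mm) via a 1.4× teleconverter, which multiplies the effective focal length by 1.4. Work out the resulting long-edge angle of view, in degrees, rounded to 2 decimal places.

Effective focal length f = 47.4 × 1.4 = 66.36 mm.
α = 2·arctan(13.2 / (2 × 66.36)) = 2·arctan(0.09946) ≈ 11.3596°.

11.36°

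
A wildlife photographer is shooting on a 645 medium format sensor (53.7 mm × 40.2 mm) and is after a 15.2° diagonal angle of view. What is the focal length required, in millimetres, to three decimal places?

Sensor diagonal = √(53.7² + 40.2²) = √4499.7300 ≈ 67.0800 mm.
From α = 2·arctan(d/2f) we get f = d / (2·tan(α/2)).
With d = 67.0800 mm and α/2 = 7.6°, tan(α/2) ≈ 0.13343, so f ≈ 67.0800 / 0.26686 ≈ 251.3707 mm.

251.371 mm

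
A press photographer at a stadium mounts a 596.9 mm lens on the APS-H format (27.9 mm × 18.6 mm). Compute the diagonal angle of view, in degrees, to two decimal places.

3.22°

Sensor diagonal = √(27.9² + 18.6²) = √1124.3700 ≈ 33.5316 mm.
Angle of view α = 2·arctan(d/2f) with d = 33.5316 mm and f = 596.9 mm.
d/2f = 0.02809; arctan(0.02809) ≈ 1.6089°, so α ≈ 3.2178°.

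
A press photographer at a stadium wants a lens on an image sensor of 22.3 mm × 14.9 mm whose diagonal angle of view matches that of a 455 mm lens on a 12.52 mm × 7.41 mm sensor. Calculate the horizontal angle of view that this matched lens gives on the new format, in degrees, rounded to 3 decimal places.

Sensor diagonal = √(12.52² + 7.41²) = √211.6585 ≈ 14.5485 mm.
Sensor diagonal = √(22.3² + 14.9²) = √719.3000 ≈ 26.8198 mm.
Equal diagonal AOV ⇒ f₂ = f₁ · 26.8198/14.5485 = 455 × 1.84347 ≈ 838.7810 mm.
Horizontal AOV on the new format = 2·arctan(22.3 / (2 × 838.7810)) = 2·arctan(0.01329) ≈ 1.5232°.

1.523°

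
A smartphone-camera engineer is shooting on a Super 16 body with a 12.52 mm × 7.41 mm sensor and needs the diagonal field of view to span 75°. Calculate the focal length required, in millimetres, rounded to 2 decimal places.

Sensor diagonal = √(12.52² + 7.41²) = √211.6585 ≈ 14.5485 mm.
From α = 2·arctan(d/2f) we get f = d / (2·tan(α/2)).
With d = 14.5485 mm and α/2 = 37.5°, tan(α/2) ≈ 0.76733, so f ≈ 14.5485 / 1.53465 ≈ 9.4800 mm.

9.48 mm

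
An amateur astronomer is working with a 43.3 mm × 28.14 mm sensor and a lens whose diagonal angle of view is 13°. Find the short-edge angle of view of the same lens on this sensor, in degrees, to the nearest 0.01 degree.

Sensor diagonal = √(43.3² + 28.14²) = √2666.7496 ≈ 51.6406 mm.
From the diagonal AOV: f = 51.6406 / (2·tan(6.5°)) = 51.6406 / 0.22787 ≈ 226.6218 mm.
Short-edge AOV = 2·arctan(28.14 / (2 × 226.6218)) = 2·arctan(0.06209) ≈ 7.1054°.

7.11°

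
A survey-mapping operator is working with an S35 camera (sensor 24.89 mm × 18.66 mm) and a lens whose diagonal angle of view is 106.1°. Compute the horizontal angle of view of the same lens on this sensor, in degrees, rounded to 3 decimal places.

Sensor diagonal = √(24.89² + 18.66²) = √967.7077 ≈ 31.1080 mm.
From the diagonal AOV: f = 31.1080 / (2·tan(53.05°)) = 31.1080 / 2.65891 ≈ 11.6995 mm.
Horizontal AOV = 2·arctan(24.89 / (2 × 11.6995)) = 2·arctan(1.06372) ≈ 93.5370°.

93.537°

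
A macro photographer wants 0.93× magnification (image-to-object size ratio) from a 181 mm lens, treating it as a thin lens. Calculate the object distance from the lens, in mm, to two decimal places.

375.62 mm

With m = dᵢ/dₒ and 1/f = 1/dₒ + 1/dᵢ, substituting dᵢ = m·dₒ gives 1/f = (1 + 1/m)/dₒ, hence dₒ = f·(1 + 1/m).
dₒ = 181 × (1 + 1/0.93) = 181 × 2.07527 ≈ 375.624 mm.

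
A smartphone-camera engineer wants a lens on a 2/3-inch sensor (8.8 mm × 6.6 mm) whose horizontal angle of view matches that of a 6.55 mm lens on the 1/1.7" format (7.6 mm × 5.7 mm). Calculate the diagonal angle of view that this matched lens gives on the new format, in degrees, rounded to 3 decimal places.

71.899°

Equal horizontal AOV ⇒ f₂ = f₁ · 8.8/7.6 = 6.55 × 1.15789 ≈ 7.5842 mm.
Sensor diagonal = √(8.8² + 6.6²) = √121.0000 ≈ 11.0000 mm.
Diagonal AOV on the new format = 2·arctan(11.0000 / (2 × 7.5842)) = 2·arctan(0.72519) ≈ 71.8986°.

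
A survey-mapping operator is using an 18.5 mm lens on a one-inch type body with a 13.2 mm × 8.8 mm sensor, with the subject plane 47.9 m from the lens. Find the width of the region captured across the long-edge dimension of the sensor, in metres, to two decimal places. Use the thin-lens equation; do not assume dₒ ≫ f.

dₒ: 47.9 m = 47900 mm.
Similar triangles through the lens centre give W/dₒ = w/dᵢ; with 1/f = 1/dₒ + 1/dᵢ this gives W = w·(dₒ − f)/f.
W = 13.2 mm × (47900 − 18.5) / 18.5 = 13.2 × 2588.1892 ≈ 34164.097 mm = 34.1641 m.

34.16 m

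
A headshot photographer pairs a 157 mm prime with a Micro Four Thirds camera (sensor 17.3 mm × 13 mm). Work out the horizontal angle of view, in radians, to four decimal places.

Angle of view α = 2·arctan(w/2f) with w = 17.3 mm and f = 157 mm.
w/2f = 0.05510; arctan(0.05510) ≈ 0.0550 rad, so α ≈ 0.1101 rad.

0.1101 rad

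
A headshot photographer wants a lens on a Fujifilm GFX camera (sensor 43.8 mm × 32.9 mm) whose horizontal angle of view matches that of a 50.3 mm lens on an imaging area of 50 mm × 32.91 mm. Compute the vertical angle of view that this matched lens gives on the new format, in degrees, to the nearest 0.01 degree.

40.94°

Equal horizontal AOV ⇒ f₂ = f₁ · 43.8/50 = 50.3 × 0.87600 ≈ 44.0628 mm.
Vertical AOV on the new format = 2·arctan(32.9 / (2 × 44.0628)) = 2·arctan(0.37333) ≈ 40.9443°.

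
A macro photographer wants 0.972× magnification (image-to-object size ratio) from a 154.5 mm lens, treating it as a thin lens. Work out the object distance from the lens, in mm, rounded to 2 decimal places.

313.45 mm

With m = dᵢ/dₒ and 1/f = 1/dₒ + 1/dᵢ, substituting dᵢ = m·dₒ gives 1/f = (1 + 1/m)/dₒ, hence dₒ = f·(1 + 1/m).
dₒ = 154.5 × (1 + 1/0.972) = 154.5 × 2.02881 ≈ 313.451 mm.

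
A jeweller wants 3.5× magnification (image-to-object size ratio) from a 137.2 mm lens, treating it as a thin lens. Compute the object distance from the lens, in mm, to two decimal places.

176.40 mm

With m = dᵢ/dₒ and 1/f = 1/dₒ + 1/dᵢ, substituting dᵢ = m·dₒ gives 1/f = (1 + 1/m)/dₒ, hence dₒ = f·(1 + 1/m).
dₒ = 137.2 × (1 + 1/3.5) = 137.2 × 1.28571 ≈ 176.400 mm.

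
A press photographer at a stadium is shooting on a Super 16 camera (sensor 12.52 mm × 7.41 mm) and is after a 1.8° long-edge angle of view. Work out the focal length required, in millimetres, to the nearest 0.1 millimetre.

From α = 2·arctan(w/2f) we get f = w / (2·tan(α/2)).
With w = 12.52 mm and α/2 = 0.9°, tan(α/2) ≈ 0.01571, so f ≈ 12.52 / 0.03142 ≈ 398.4912 mm.

398.5 mm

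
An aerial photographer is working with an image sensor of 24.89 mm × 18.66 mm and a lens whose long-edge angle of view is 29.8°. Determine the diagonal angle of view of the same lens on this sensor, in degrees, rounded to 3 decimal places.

From the long-edge AOV: f = 24.89 / (2·tan(14.9°)) = 24.89 / 0.53216 ≈ 46.7717 mm.
Sensor diagonal = √(24.89² + 18.66²) = √967.7077 ≈ 31.1080 mm.
Diagonal AOV = 2·arctan(31.1080 / (2 × 46.7717)) = 2·arctan(0.33255) ≈ 36.7892°.

36.789°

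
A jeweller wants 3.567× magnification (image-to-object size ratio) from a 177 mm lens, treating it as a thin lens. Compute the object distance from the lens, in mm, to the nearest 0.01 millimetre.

With m = dᵢ/dₒ and 1/f = 1/dₒ + 1/dᵢ, substituting dᵢ = m·dₒ gives 1/f = (1 + 1/m)/dₒ, hence dₒ = f·(1 + 1/m).
dₒ = 177 × (1 + 1/3.567) = 177 × 1.28035 ≈ 226.622 mm.

226.62 mm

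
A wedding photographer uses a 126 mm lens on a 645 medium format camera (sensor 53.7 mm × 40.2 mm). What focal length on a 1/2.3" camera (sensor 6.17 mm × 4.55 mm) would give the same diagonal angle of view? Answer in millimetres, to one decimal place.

14.4 mm

Sensor diagonal = √(53.7² + 40.2²) = √4499.7300 ≈ 67.0800 mm.
Sensor diagonal = √(6.17² + 4.55²) = √58.7714 ≈ 7.6663 mm.
Equal angle of view means equal diagonal/f ratio, so f₂ = f₁ · (diagonal₂/diagonal₁) = 126 × 7.6663/67.0800.
f₂ = 126 × 0.11429 ≈ 14.400 mm.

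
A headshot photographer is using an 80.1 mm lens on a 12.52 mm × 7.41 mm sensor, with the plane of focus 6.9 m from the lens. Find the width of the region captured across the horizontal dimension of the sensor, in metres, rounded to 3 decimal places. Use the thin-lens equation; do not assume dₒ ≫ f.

dₒ: 6.9 m = 6900 mm.
Similar triangles through the lens centre give W/dₒ = w/dᵢ; with 1/f = 1/dₒ + 1/dᵢ this gives W = w·(dₒ − f)/f.
W = 12.52 mm × (6900 − 80.1) / 80.1 = 12.52 × 85.1423 ≈ 1065.982 mm = 1.06598 m.

1.066 m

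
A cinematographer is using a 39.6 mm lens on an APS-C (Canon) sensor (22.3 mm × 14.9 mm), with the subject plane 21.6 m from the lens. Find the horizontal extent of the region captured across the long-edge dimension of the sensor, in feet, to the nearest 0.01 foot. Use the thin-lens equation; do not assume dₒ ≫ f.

39.83 ft

dₒ: 21.6 m = 21600 mm.
Similar triangles through the lens centre give W/dₒ = w/dᵢ; with 1/f = 1/dₒ + 1/dᵢ this gives W = w·(dₒ − f)/f.
W = 22.3 mm × (21600 − 39.6) / 39.6 = 22.3 × 544.4545 ≈ 12141.336 mm = 12141.336/304.8 ft = 39.8338 ft.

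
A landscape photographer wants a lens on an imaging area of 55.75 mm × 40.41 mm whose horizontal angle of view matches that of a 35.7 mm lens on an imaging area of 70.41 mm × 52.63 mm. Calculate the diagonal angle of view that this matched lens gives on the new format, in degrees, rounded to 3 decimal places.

101.224°

Equal horizontal AOV ⇒ f₂ = f₁ · 55.75/70.41 = 35.7 × 0.79179 ≈ 28.2669 mm.
Sensor diagonal = √(55.75² + 40.41²) = √4741.0306 ≈ 68.8551 mm.
Diagonal AOV on the new format = 2·arctan(68.8551 / (2 × 28.2669)) = 2·arctan(1.21794) ≈ 101.2242°.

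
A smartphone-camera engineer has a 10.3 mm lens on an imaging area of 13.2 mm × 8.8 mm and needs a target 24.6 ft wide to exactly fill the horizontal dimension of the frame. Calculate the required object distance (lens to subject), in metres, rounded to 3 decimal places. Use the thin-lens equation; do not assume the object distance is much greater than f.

5.861 m

W: 24.6 ft × 304.8 mm/ft = 7498.08 mm.
Magnification m = w/W = dᵢ/dₒ; combined with 1/f = 1/dₒ + 1/dᵢ this gives dₒ = f·(1 + W/w).
dₒ = 10.3 mm × (1 + 7498.08/13.2) = 10.3 × 569.0363 ≈ 5861.074 mm = 5.86107 m.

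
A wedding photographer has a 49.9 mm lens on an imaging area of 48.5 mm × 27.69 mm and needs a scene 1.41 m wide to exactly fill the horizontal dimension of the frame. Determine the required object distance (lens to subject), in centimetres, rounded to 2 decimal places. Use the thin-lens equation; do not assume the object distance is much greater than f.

150.06 cm

W: 1.41 m = 1410 mm.
Magnification m = w/W = dᵢ/dₒ; combined with 1/f = 1/dₒ + 1/dᵢ this gives dₒ = f·(1 + W/w).
dₒ = 49.9 mm × (1 + 1410/48.5) = 49.9 × 30.0722 ≈ 1500.601 mm = 150.06 cm.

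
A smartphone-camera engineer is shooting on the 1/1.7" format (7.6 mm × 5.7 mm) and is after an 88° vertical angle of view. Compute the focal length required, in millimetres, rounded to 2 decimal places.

2.95 mm

From α = 2·arctan(h/2f) we get f = h / (2·tan(α/2)).
With h = 5.7 mm and α/2 = 44°, tan(α/2) ≈ 0.96569, so f ≈ 5.7 / 1.93138 ≈ 2.9513 mm.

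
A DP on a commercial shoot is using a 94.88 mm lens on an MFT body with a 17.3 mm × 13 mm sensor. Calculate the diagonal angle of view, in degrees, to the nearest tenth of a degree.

Sensor diagonal = √(17.3² + 13²) = √468.2900 ≈ 21.6400 mm.
Angle of view α = 2·arctan(d/2f) with d = 21.6400 mm and f = 94.88 mm.
d/2f = 0.11404; arctan(0.11404) ≈ 6.5058°, so α ≈ 13.0117°.

13.0°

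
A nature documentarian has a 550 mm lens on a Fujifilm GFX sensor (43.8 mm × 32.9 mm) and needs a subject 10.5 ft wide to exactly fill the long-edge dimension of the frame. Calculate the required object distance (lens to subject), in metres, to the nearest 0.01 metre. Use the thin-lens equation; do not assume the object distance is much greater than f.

40.74 m

W: 10.5 ft × 304.8 mm/ft = 3200.40 mm.
Magnification m = w/W = dᵢ/dₒ; combined with 1/f = 1/dₒ + 1/dᵢ this gives dₒ = f·(1 + W/w).
dₒ = 550 mm × (1 + 3200.4/43.8) = 550 × 74.0685 ≈ 40737.670 mm = 40.7377 m.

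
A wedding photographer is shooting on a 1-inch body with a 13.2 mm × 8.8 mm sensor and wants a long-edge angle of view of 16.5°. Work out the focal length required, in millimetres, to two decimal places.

From α = 2·arctan(w/2f) we get f = w / (2·tan(α/2)).
With w = 13.2 mm and α/2 = 8.25°, tan(α/2) ≈ 0.14499, so f ≈ 13.2 / 0.28999 ≈ 45.5194 mm.

45.52 mm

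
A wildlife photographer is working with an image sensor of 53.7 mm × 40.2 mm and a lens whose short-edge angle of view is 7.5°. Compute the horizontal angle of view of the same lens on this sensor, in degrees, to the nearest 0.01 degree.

10.01°

From the short-edge AOV: f = 40.2 / (2·tan(3.75°)) = 40.2 / 0.13109 ≈ 306.6667 mm.
Horizontal AOV = 2·arctan(53.7 / (2 × 306.6667)) = 2·arctan(0.08755) ≈ 10.0075°.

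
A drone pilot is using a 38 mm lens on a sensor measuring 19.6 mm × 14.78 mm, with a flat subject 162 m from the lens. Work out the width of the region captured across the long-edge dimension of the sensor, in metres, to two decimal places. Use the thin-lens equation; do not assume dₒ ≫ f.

83.54 m

dₒ: 162 m = 162000 mm.
Similar triangles through the lens centre give W/dₒ = w/dᵢ; with 1/f = 1/dₒ + 1/dᵢ this gives W = w·(dₒ − f)/f.
W = 19.6 mm × (162000 − 38) / 38 = 19.6 × 4262.1579 ≈ 83538.295 mm = 83.5383 m.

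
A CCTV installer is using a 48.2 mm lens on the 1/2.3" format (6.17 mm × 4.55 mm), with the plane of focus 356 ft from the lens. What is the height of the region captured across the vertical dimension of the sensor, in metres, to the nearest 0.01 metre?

dₒ: 356 ft × 304.8 mm/ft = 108508.80 mm.
Similar triangles through the lens centre give W/dₒ = h/dᵢ; with 1/f = 1/dₒ + 1/dᵢ this gives W = h·(dₒ − f)/f.
W = 4.55 mm × (108509 − 48.2) / 48.2 = 4.55 × 2250.2198 ≈ 10238.500 mm = 10.2385 m.

10.24 m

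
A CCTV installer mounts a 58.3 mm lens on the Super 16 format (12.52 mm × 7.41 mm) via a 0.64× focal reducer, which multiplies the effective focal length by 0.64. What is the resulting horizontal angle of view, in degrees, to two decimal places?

19.05°

Effective focal length f = 58.3 × 0.64 = 37.312 mm.
α = 2·arctan(12.52 / (2 × 37.312)) = 2·arctan(0.16777) ≈ 19.0481°.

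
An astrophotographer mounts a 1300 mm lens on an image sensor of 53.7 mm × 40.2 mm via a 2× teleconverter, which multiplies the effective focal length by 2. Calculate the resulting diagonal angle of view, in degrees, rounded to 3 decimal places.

Effective focal length f = 1300 × 2 = 2600 mm.
Sensor diagonal = √(53.7² + 40.2²) = √4499.7300 ≈ 67.0800 mm.
α = 2·arctan(67.080 / (2 × 2600)) = 2·arctan(0.01290) ≈ 1.4781°.

1.478°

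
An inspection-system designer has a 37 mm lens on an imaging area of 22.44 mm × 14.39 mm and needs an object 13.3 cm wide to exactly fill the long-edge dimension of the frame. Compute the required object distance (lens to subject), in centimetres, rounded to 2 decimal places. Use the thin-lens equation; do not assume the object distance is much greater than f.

25.63 cm

W: 13.3 cm = 133 mm.
Magnification m = w/W = dᵢ/dₒ; combined with 1/f = 1/dₒ + 1/dᵢ this gives dₒ = f·(1 + W/w).
dₒ = 37 mm × (1 + 133/22.44) = 37 × 6.9269 ≈ 256.296 mm = 25.6296 cm.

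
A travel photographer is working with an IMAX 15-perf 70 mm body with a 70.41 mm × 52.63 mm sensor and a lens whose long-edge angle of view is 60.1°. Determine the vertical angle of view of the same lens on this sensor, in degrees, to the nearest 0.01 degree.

From the long-edge AOV: f = 70.41 / (2·tan(30.05°)) = 70.41 / 1.15703 ≈ 60.8541 mm.
Vertical AOV = 2·arctan(52.63 / (2 × 60.8541)) = 2·arctan(0.43243) ≈ 46.7700°.

46.77°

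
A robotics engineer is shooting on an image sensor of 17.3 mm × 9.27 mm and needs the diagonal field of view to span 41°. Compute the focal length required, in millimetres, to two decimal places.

Sensor diagonal = √(17.3² + 9.27²) = √385.2229 ≈ 19.6271 mm.
From α = 2·arctan(d/2f) we get f = d / (2·tan(α/2)).
With d = 19.6271 mm and α/2 = 20.5°, tan(α/2) ≈ 0.37388, so f ≈ 19.6271 / 0.74777 ≈ 26.2475 mm.

26.25 mm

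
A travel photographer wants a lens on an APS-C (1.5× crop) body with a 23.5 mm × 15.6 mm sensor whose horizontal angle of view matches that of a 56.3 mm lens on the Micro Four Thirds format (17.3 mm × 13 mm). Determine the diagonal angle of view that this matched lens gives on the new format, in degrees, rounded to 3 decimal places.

Equal horizontal AOV ⇒ f₂ = f₁ · 23.5/17.3 = 56.3 × 1.35838 ≈ 76.4769 mm.
Sensor diagonal = √(23.5² + 15.6²) = √795.6100 ≈ 28.2066 mm.
Diagonal AOV on the new format = 2·arctan(28.2066 / (2 × 76.4769)) = 2·arctan(0.18441) ≈ 20.8973°.

20.897°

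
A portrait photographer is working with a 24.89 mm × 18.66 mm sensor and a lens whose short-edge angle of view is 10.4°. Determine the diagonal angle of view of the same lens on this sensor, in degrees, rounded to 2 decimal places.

From the short-edge AOV: f = 18.66 / (2·tan(5.2°)) = 18.66 / 0.18201 ≈ 102.5194 mm.
Sensor diagonal = √(24.89² + 18.66²) = √967.7077 ≈ 31.1080 mm.
Diagonal AOV = 2·arctan(31.1080 / (2 × 102.5194)) = 2·arctan(0.15172) ≈ 17.2540°.

17.25°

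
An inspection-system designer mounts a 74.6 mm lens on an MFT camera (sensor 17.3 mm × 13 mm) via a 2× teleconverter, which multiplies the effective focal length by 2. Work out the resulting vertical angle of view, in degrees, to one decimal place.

5.0°

Effective focal length f = 74.6 × 2 = 149.2 mm.
α = 2·arctan(13 / (2 × 149.2)) = 2·arctan(0.04357) ≈ 4.9891°.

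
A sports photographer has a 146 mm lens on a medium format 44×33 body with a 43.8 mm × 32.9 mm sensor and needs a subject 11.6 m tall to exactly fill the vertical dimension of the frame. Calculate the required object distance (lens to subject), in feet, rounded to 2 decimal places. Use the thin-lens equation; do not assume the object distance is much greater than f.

169.37 ft

W: 11.6 m = 11600 mm.
Magnification m = h/W = dᵢ/dₒ; combined with 1/f = 1/dₒ + 1/dᵢ this gives dₒ = f·(1 + W/h).
dₒ = 146 mm × (1 + 11600/32.9) = 146 × 353.5836 ≈ 51623.204 mm = 51623.204/304.8 ft = 169.367 ft.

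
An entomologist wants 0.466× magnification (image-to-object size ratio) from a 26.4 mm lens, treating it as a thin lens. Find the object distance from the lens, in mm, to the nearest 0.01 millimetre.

83.05 mm

With m = dᵢ/dₒ and 1/f = 1/dₒ + 1/dᵢ, substituting dᵢ = m·dₒ gives 1/f = (1 + 1/m)/dₒ, hence dₒ = f·(1 + 1/m).
dₒ = 26.4 × (1 + 1/0.466) = 26.4 × 3.14592 ≈ 83.052 mm.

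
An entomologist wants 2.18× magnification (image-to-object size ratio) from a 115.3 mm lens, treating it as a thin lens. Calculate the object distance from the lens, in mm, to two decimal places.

With m = dᵢ/dₒ and 1/f = 1/dₒ + 1/dᵢ, substituting dᵢ = m·dₒ gives 1/f = (1 + 1/m)/dₒ, hence dₒ = f·(1 + 1/m).
dₒ = 115.3 × (1 + 1/2.18) = 115.3 × 1.45872 ≈ 168.190 mm.

168.19 mm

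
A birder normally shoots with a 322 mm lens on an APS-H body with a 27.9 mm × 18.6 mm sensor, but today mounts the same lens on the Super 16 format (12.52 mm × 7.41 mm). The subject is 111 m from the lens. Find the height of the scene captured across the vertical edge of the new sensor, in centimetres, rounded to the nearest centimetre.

The focal length stays 322 mm; the relevant sensor dimension is now h = 7.41 mm. Object distance dₒ = 111 m = 111000 mm.
Thin-lens field height W = h·(dₒ − f)/f = 7.41 × (111000 − 322)/322 ≈ 2546.969 mm = 254.697 cm.

255 cm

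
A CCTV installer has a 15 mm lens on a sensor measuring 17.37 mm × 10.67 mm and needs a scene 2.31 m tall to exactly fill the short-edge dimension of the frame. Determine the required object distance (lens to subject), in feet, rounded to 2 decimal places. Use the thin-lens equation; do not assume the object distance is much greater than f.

W: 2.31 m = 2310 mm.
Magnification m = h/W = dᵢ/dₒ; combined with 1/f = 1/dₒ + 1/dᵢ this gives dₒ = f·(1 + W/h).
dₒ = 15 mm × (1 + 2310/10.67) = 15 × 217.4948 ≈ 3262.423 mm = 3262.423/304.8 ft = 10.7035 ft.

10.70 ft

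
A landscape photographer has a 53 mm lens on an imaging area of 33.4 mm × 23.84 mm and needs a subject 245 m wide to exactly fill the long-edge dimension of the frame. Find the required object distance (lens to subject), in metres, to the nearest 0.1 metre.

W: 245 m = 245000 mm.
Magnification m = w/W = dᵢ/dₒ; combined with 1/f = 1/dₒ + 1/dᵢ this gives dₒ = f·(1 + W/w).
dₒ = 53 mm × (1 + 245000/33.4) = 53 × 7336.3293 ≈ 388825.455 mm = 388.825 m.

388.8 m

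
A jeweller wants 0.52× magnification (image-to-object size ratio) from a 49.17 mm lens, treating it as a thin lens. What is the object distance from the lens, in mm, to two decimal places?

With m = dᵢ/dₒ and 1/f = 1/dₒ + 1/dᵢ, substituting dᵢ = m·dₒ gives 1/f = (1 + 1/m)/dₒ, hence dₒ = f·(1 + 1/m).
dₒ = 49.17 × (1 + 1/0.52) = 49.17 × 2.92308 ≈ 143.728 mm.

143.73 mm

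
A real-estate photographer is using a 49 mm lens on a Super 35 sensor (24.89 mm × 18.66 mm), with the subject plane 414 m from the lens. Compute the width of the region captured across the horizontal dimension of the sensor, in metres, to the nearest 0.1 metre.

210.3 m

dₒ: 414 m = 414000 mm.
Similar triangles through the lens centre give W/dₒ = w/dᵢ; with 1/f = 1/dₒ + 1/dᵢ this gives W = w·(dₒ − f)/f.
W = 24.89 mm × (414000 − 49) / 49 = 24.89 × 8447.9796 ≈ 210270.212 mm = 210.27 m.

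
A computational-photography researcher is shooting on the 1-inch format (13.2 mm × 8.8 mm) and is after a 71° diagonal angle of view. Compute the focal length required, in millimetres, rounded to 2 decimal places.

Sensor diagonal = √(13.2² + 8.8²) = √251.6800 ≈ 15.8644 mm.
From α = 2·arctan(d/2f) we get f = d / (2·tan(α/2)).
With d = 15.8644 mm and α/2 = 35.5°, tan(α/2) ≈ 0.71329, so f ≈ 15.8644 / 1.42659 ≈ 11.1206 mm.

11.12 mm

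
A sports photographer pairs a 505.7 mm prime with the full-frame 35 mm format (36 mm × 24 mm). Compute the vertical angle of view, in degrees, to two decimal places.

2.72°

Angle of view α = 2·arctan(h/2f) with h = 24 mm and f = 505.7 mm.
h/2f = 0.02373; arctan(0.02373) ≈ 1.3593°, so α ≈ 2.7187°.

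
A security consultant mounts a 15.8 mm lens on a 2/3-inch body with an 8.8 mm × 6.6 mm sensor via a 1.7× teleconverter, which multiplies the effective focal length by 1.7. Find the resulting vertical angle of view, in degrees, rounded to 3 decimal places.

Effective focal length f = 15.8 × 1.7 = 26.86 mm.
α = 2·arctan(6.6 / (2 × 26.86)) = 2·arctan(0.12286) ≈ 14.0084°.

14.008°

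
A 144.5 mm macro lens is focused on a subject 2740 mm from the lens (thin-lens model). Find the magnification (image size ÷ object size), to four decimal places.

0.0557×

Thin lens: 1/f = 1/dₒ + 1/dᵢ → 1/dᵢ = 1/144.5 − 1/2740 = 0.0065555 mm⁻¹, so dᵢ ≈ 152.5448 mm.
Magnification m = dᵢ/dₒ = 152.5448/2740 ≈ 0.05567.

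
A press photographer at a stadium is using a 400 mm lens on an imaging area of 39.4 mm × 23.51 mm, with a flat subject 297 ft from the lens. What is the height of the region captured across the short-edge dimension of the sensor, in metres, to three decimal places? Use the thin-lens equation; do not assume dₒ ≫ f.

dₒ: 297 ft × 304.8 mm/ft = 90525.60 mm.
Similar triangles through the lens centre give W/dₒ = h/dᵢ; with 1/f = 1/dₒ + 1/dᵢ this gives W = h·(dₒ − f)/f.
W = 23.51 mm × (90525.6 − 400) / 400 = 23.51 × 225.3140 ≈ 5297.132 mm = 5.29713 m.

5.297 m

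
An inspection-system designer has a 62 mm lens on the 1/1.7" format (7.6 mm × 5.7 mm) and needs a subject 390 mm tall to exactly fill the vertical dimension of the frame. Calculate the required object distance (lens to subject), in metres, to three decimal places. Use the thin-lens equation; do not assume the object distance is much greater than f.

Magnification m = h/W = dᵢ/dₒ; combined with 1/f = 1/dₒ + 1/dᵢ this gives dₒ = f·(1 + W/h).
dₒ = 62 mm × (1 + 390/5.7) = 62 × 69.4211 ≈ 4304.105 mm = 4.30411 m.

4.304 m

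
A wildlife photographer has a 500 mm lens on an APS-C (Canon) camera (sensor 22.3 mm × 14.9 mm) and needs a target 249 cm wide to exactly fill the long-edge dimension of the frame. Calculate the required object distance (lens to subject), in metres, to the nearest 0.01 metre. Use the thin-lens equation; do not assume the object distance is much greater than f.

56.33 m

W: 249 cm = 2490 mm.
Magnification m = w/W = dᵢ/dₒ; combined with 1/f = 1/dₒ + 1/dᵢ this gives dₒ = f·(1 + W/w).
dₒ = 500 mm × (1 + 2490/22.3) = 500 × 112.6592 ≈ 56329.596 mm = 56.3296 m.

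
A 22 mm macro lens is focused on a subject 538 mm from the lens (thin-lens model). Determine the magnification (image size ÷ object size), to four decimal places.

0.0426×

Thin lens: 1/f = 1/dₒ + 1/dᵢ → 1/dᵢ = 1/22 − 1/538 = 0.0435958 mm⁻¹, so dᵢ ≈ 22.9380 mm.
Magnification m = dᵢ/dₒ = 22.9380/538 ≈ 0.04264.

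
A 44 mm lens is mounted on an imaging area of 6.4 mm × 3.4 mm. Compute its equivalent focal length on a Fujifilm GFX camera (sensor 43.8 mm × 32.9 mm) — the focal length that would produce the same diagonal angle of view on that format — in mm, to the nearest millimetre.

Sensor diagonal = √(6.4² + 3.4²) = √52.5200 ≈ 7.2471 mm.
Sensor diagonal = √(43.8² + 32.9²) = √3000.8500 ≈ 54.7800 mm.
Equal angle of view means equal diagonal/f ratio, so f₂ = f₁ · (diagonal₂/diagonal₁) = 44 × 54.7800/7.2471.
f₂ = 44 × 7.55892 ≈ 332.593 mm.

333 mm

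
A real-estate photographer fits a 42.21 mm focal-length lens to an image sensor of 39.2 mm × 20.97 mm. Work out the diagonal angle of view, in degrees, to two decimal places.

Sensor diagonal = √(39.2² + 20.97²) = √1976.3809 ≈ 44.4565 mm.
Angle of view α = 2·arctan(d/2f) with d = 44.4565 mm and f = 42.21 mm.
d/2f = 0.52661; arctan(0.52661) ≈ 27.7718°, so α ≈ 55.5436°.

55.54°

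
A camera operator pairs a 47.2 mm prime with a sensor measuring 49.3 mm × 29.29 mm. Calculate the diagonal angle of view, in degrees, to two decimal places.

Sensor diagonal = √(49.3² + 29.29²) = √3288.3941 ≈ 57.3445 mm.
Angle of view α = 2·arctan(d/2f) with d = 57.3445 mm and f = 47.2 mm.
d/2f = 0.60746; arctan(0.60746) ≈ 31.2771°, so α ≈ 62.5543°.

62.55°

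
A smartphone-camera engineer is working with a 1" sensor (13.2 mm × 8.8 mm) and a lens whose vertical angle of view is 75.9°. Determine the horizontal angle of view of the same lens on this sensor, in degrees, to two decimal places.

From the vertical AOV: f = 8.8 / (2·tan(37.95°)) = 8.8 / 1.55976 ≈ 5.6419 mm.
Horizontal AOV = 2·arctan(13.2 / (2 × 5.6419)) = 2·arctan(1.16982) ≈ 98.9503°.

98.95°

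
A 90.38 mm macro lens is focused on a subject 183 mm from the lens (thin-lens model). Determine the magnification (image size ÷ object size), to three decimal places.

Thin lens: 1/f = 1/dₒ + 1/dᵢ → 1/dᵢ = 1/90.38 − 1/183 = 0.0055999 mm⁻¹, so dᵢ ≈ 178.5742 mm.
Magnification m = dᵢ/dₒ = 178.5742/183 ≈ 0.97582.

0.976×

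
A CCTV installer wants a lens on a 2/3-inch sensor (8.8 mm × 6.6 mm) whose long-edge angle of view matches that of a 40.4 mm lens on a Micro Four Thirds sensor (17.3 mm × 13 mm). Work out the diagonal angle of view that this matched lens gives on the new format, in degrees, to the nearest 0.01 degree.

29.97°

Equal long-edge AOV ⇒ f₂ = f₁ · 8.8/17.3 = 40.4 × 0.50867 ≈ 20.5503 mm.
Sensor diagonal = √(8.8² + 6.6²) = √121.0000 ≈ 11.0000 mm.
Diagonal AOV on the new format = 2·arctan(11.0000 / (2 × 20.5503)) = 2·arctan(0.26764) ≈ 29.9665°.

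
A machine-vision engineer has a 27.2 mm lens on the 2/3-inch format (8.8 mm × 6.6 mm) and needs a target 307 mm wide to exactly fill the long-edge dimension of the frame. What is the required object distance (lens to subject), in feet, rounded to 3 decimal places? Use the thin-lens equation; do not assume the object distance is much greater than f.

Magnification m = w/W = dᵢ/dₒ; combined with 1/f = 1/dₒ + 1/dᵢ this gives dₒ = f·(1 + W/w).
dₒ = 27.2 mm × (1 + 307/8.8) = 27.2 × 35.8864 ≈ 976.109 mm = 976.109/304.8 ft = 3.20246 ft.

3.202 ft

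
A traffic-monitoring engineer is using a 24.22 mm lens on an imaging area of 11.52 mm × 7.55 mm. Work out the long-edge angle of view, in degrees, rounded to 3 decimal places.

Angle of view α = 2·arctan(w/2f) with w = 11.52 mm and f = 24.22 mm.
w/2f = 0.23782; arctan(0.23782) ≈ 13.3776°, so α ≈ 26.7551°.

26.755°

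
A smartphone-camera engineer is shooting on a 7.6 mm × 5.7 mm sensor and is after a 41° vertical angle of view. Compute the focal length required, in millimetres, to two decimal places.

7.62 mm

From α = 2·arctan(h/2f) we get f = h / (2·tan(α/2)).
With h = 5.7 mm and α/2 = 20.5°, tan(α/2) ≈ 0.37388, so f ≈ 5.7 / 0.74777 ≈ 7.6227 mm.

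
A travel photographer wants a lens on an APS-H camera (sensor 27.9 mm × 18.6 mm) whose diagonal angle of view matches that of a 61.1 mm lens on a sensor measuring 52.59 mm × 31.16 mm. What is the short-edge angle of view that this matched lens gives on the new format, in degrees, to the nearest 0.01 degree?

31.02°

Sensor diagonal = √(52.59² + 31.16²) = √3736.6537 ≈ 61.1282 mm.
Sensor diagonal = √(27.9² + 18.6²) = √1124.3700 ≈ 33.5316 mm.
Equal diagonal AOV ⇒ f₂ = f₁ · 33.5316/61.1282 = 61.1 × 0.54855 ≈ 33.5162 mm.
Short-edge AOV on the new format = 2·arctan(18.6 / (2 × 33.5162)) = 2·arctan(0.27748) ≈ 31.0163°.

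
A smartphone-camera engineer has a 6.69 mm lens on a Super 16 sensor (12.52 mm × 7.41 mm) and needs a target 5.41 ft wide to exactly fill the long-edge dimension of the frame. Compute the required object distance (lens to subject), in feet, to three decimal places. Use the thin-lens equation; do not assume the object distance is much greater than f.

2.913 ft

W: 5.41 ft × 304.8 mm/ft = 1648.97 mm.
Magnification m = w/W = dᵢ/dₒ; combined with 1/f = 1/dₒ + 1/dᵢ this gives dₒ = f·(1 + W/w).
dₒ = 6.69 mm × (1 + 1648.97/12.52) = 6.69 × 132.7067 ≈ 887.808 mm = 887.808/304.8 ft = 2.91276 ft.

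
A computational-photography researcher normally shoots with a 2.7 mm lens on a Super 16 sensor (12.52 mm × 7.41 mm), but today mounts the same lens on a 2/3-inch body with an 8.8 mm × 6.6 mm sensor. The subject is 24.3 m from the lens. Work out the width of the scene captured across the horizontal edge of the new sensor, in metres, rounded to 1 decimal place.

79.2 m

The focal length stays 2.7 mm; the relevant sensor dimension is now w = 8.8 mm. Object distance dₒ = 24.3 m = 24300 mm.
Thin-lens field width W = w·(dₒ − f)/f = 8.8 × (24300 − 2.7)/2.7 ≈ 79191.200 mm = 79.1912 m.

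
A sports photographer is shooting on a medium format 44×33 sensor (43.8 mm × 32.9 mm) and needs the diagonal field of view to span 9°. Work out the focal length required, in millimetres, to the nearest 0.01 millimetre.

Sensor diagonal = √(43.8² + 32.9²) = √3000.8500 ≈ 54.7800 mm.
From α = 2·arctan(d/2f) we get f = d / (2·tan(α/2)).
With d = 54.7800 mm and α/2 = 4.5°, tan(α/2) ≈ 0.07870, so f ≈ 54.7800 / 0.15740 ≈ 348.0230 mm.

348.02 mm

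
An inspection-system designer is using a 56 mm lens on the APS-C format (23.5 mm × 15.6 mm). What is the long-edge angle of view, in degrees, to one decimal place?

23.7°

Angle of view α = 2·arctan(w/2f) with w = 23.5 mm and f = 56 mm.
w/2f = 0.20982; arctan(0.20982) ≈ 11.8500°, so α ≈ 23.7000°.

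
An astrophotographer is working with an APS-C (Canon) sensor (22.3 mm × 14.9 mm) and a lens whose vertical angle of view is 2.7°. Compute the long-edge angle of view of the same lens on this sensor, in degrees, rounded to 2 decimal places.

4.04°

From the vertical AOV: f = 14.9 / (2·tan(1.35°)) = 14.9 / 0.04713 ≈ 316.1293 mm.
Long-edge AOV = 2·arctan(22.3 / (2 × 316.1293)) = 2·arctan(0.03527) ≈ 4.0400°.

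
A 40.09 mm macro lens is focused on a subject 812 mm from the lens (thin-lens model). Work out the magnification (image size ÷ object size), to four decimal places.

0.0519×

Thin lens: 1/f = 1/dₒ + 1/dᵢ → 1/dᵢ = 1/40.09 − 1/812 = 0.0237123 mm⁻¹, so dᵢ ≈ 42.1721 mm.
Magnification m = dᵢ/dₒ = 42.1721/812 ≈ 0.05194.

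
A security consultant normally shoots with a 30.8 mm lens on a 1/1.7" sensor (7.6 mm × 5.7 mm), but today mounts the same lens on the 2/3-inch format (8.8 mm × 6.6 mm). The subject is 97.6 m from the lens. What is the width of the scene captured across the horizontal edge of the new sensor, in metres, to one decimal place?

The focal length stays 30.8 mm; the relevant sensor dimension is now w = 8.8 mm. Object distance dₒ = 97.6 m = 97600 mm.
Thin-lens field width W = w·(dₒ − f)/f = 8.8 × (97600 − 30.8)/30.8 ≈ 27876.914 mm = 27.8769 m.

27.9 m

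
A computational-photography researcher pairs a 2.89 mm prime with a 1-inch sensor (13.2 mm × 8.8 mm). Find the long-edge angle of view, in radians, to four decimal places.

Angle of view α = 2·arctan(w/2f) with w = 13.2 mm and f = 2.89 mm.
w/2f = 2.28374; arctan(2.28374) ≈ 1.1581 rad, so α ≈ 2.3161 rad.

2.3161 rad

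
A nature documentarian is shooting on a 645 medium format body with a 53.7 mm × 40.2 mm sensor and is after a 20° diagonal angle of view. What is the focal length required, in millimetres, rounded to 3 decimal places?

190.215 mm

Sensor diagonal = √(53.7² + 40.2²) = √4499.7300 ≈ 67.0800 mm.
From α = 2·arctan(d/2f) we get f = d / (2·tan(α/2)).
With d = 67.0800 mm and α/2 = 10°, tan(α/2) ≈ 0.17633, so f ≈ 67.0800 / 0.35265 ≈ 190.2149 mm.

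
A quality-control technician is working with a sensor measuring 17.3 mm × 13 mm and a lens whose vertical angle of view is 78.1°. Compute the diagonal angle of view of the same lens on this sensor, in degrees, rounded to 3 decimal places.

From the vertical AOV: f = 13 / (2·tan(39.05°)) = 13 / 1.62246 ≈ 8.0125 mm.
Sensor diagonal = √(17.3² + 13²) = √468.2900 ≈ 21.6400 mm.
Diagonal AOV = 2·arctan(21.6400 / (2 × 8.0125)) = 2·arctan(1.35039) ≈ 106.9580°.

106.958°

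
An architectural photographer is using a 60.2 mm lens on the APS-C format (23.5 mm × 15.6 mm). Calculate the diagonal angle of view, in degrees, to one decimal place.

Sensor diagonal = √(23.5² + 15.6²) = √795.6100 ≈ 28.2066 mm.
Angle of view α = 2·arctan(d/2f) with d = 28.2066 mm and f = 60.2 mm.
d/2f = 0.23427; arctan(0.23427) ≈ 13.1851°, so α ≈ 26.3702°.

26.4°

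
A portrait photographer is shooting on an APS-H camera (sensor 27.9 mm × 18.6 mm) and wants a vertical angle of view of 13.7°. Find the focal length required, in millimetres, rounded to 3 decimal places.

From α = 2·arctan(h/2f) we get f = h / (2·tan(α/2)).
With h = 18.6 mm and α/2 = 6.85°, tan(α/2) ≈ 0.12013, so f ≈ 18.6 / 0.24026 ≈ 77.4175 mm.

77.417 mm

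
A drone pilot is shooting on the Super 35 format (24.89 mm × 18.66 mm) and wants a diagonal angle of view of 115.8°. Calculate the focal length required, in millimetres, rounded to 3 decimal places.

9.757 mm

Sensor diagonal = √(24.89² + 18.66²) = √967.7077 ≈ 31.1080 mm.
From α = 2·arctan(d/2f) we get f = d / (2·tan(α/2)).
With d = 31.1080 mm and α/2 = 57.9°, tan(α/2) ≈ 1.59414, so f ≈ 31.1080 / 3.18827 ≈ 9.7570 mm.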